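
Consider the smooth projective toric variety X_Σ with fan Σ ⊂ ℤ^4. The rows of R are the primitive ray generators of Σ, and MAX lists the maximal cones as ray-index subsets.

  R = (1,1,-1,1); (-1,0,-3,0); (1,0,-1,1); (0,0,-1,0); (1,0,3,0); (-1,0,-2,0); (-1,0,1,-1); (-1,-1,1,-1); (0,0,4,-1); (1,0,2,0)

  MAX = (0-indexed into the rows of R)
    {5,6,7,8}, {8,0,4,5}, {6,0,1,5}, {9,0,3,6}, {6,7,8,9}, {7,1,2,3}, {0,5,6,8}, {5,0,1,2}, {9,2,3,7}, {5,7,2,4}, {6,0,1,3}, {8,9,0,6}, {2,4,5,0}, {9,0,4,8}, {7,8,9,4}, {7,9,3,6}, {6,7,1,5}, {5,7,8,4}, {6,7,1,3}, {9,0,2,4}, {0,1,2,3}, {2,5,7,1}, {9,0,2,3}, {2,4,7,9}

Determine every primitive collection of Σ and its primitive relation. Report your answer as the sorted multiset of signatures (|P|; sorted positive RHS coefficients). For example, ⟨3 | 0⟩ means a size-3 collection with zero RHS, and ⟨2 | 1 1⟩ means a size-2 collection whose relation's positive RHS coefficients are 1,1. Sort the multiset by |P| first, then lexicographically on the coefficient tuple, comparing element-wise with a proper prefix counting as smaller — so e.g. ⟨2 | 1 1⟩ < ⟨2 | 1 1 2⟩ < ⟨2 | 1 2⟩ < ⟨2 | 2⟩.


11 collections generate NE(X_Σ); each relation:

  • {0,7}:  v_{0} + v_{7} = 0 ; sig = ⟨2 | 0⟩
  • {1,4}:  v_{1} + v_{4} = 0 ; sig = ⟨2 | 0⟩
  • {2,6}:  v_{2} + v_{6} = 0 ; sig = ⟨2 | 0⟩
  • {5,9}:  v_{5} + v_{9} = 0 ; sig = ⟨2 | 0⟩
  • {1,8}:  v_{1} + v_{8} = v_{6} ; sig = ⟨2 | 1⟩
  • {1,9}:  v_{1} + v_{9} = v_{3} ; sig = ⟨2 | 1⟩
  • {2,8}:  v_{2} + v_{8} = v_{4} ; sig = ⟨2 | 1⟩
  • {3,4}:  v_{3} + v_{4} = v_{9} ; sig = ⟨2 | 1⟩
  • {3,5}:  v_{3} + v_{5} = v_{1} ; sig = ⟨2 | 1⟩
  • {4,6}:  v_{4} + v_{6} = v_{8} ; sig = ⟨2 | 1⟩
  • {3,8}:  v_{3} + v_{8} = v_{6} + v_{9} ; sig = ⟨2 | 1 1⟩

Hence PRS(X_Σ) =
[⟨2 | 0⟩, ⟨2 | 0⟩, ⟨2 | 0⟩, ⟨2 | 0⟩, ⟨2 | 1⟩, ⟨2 | 1⟩, ⟨2 | 1⟩, ⟨2 | 1⟩, ⟨2 | 1⟩, ⟨2 | 1⟩, ⟨2 | 1 1⟩]


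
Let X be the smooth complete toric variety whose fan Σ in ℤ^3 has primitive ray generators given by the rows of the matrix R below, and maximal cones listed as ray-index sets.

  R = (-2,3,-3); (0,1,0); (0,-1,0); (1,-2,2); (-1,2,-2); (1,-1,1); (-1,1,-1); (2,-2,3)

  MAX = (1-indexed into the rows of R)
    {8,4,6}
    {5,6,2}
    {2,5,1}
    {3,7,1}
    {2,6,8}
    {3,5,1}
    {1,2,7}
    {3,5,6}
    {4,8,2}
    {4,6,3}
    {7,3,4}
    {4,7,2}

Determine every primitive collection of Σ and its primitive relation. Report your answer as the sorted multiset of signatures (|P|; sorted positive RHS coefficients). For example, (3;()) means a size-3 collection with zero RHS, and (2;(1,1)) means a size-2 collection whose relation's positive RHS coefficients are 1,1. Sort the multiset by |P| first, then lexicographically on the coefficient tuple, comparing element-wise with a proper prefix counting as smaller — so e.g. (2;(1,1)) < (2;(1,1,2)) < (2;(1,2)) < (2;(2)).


|primitive collections| = 11. Relations:

  P = {2,3}:  v_{2} + v_{3} = 0 ; sig = (2;())
  P = {4,5}:  v_{4} + v_{5} = 0 ; sig = (2;())
  P = {6,7}:  v_{6} + v_{7} = 0 ; sig = (2;())
  P = {1,4}:  v_{1} + v_{4} = v_{7} ; sig = (2;(1))
  P = {1,6}:  v_{1} + v_{6} = v_{5} ; sig = (2;(1))
  P = {1,8}:  v_{1} + v_{8} = v_{2} ; sig = (2;(1))
  P = {5,7}:  v_{5} + v_{7} = v_{1} ; sig = (2;(1))
  P = {3,8}:  v_{3} + v_{8} = v_{4} + v_{6} ; sig = (2;(1,1))
  P = {5,8}:  v_{5} + v_{8} = v_{2} + v_{6} ; sig = (2;(1,1))
  P = {7,8}:  v_{7} + v_{8} = v_{2} + v_{4} ; sig = (2;(1,1))
  P = {2,4,6}:  v_{2} + v_{4} + v_{6} = v_{8} ; sig = (3;(1))

Signatures (|P|; sorted positive RHS coefficients), sorted:
    |P|=2: 10 collections, coeffs (), (), (), (1), (1), (1), (1), (1,1), (1,1), (1,1)
    |P|=3: 1 collection, coeffs (1)


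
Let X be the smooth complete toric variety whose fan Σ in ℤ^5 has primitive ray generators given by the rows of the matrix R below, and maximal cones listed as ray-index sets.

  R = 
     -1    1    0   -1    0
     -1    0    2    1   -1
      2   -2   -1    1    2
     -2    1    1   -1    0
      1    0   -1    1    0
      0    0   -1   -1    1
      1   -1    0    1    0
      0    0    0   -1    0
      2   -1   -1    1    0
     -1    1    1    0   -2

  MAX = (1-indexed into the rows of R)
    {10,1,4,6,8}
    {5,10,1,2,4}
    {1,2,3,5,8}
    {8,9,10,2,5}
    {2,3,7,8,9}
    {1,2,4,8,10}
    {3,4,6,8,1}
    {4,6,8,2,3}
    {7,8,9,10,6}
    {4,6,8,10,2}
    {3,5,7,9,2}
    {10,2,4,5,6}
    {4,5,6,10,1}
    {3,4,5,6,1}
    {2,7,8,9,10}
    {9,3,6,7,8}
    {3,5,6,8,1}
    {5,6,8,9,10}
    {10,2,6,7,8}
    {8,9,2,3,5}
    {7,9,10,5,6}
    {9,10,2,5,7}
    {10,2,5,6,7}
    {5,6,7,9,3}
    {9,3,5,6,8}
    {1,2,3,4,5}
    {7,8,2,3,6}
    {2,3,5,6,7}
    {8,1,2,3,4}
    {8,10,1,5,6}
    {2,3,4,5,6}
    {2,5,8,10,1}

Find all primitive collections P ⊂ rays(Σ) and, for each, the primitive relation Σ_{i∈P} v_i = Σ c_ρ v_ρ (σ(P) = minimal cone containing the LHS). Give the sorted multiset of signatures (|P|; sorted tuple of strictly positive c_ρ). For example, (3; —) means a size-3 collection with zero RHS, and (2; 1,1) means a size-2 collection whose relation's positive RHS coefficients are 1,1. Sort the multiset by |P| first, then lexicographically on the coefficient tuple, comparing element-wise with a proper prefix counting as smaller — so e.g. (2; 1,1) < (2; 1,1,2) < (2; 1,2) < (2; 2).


Σ has 10 primitive collections:

  • {1,7}:  v_{1} + v_{7} = 0  ⟹  sig = (2; —)
  • {4,9}:  v_{4} + v_{9} = 0  ⟹  sig = (2; —)
  • {3,10}:  v_{3} + v_{10} = v_{7}  ⟹  sig = (2; 1)
  • {1,9}:  v_{1} + v_{9} = v_{5} + v_{8}  ⟹  sig = (2; 1,1)
  • {4,7}:  v_{4} + v_{7} = v_{2} + v_{6}  ⟹  sig = (2; 1,1)
  • {1,2,6}:  v_{1} + v_{2} + v_{6} = v_{4}  ⟹  sig = (3; 1)
  • {2,6,9}:  v_{2} + v_{6} + v_{9} = v_{7}  ⟹  sig = (3; 1)
  • {4,5,8}:  v_{4} + v_{5} + v_{8} = v_{1}  ⟹  sig = (3; 1)
  • {5,7,8}:  v_{5} + v_{7} + v_{8} = v_{9}  ⟹  sig = (3; 1)
  • {2,5,6,8}:  v_{2} + v_{5} + v_{6} + v_{8} = 0  ⟹  sig = (4; —)

Hence PRS(X_Σ) =
{ (2; —) ×2,  (2; 1),  (2; 1,1) ×2,  (3; 1) ×4,  (4; —) }


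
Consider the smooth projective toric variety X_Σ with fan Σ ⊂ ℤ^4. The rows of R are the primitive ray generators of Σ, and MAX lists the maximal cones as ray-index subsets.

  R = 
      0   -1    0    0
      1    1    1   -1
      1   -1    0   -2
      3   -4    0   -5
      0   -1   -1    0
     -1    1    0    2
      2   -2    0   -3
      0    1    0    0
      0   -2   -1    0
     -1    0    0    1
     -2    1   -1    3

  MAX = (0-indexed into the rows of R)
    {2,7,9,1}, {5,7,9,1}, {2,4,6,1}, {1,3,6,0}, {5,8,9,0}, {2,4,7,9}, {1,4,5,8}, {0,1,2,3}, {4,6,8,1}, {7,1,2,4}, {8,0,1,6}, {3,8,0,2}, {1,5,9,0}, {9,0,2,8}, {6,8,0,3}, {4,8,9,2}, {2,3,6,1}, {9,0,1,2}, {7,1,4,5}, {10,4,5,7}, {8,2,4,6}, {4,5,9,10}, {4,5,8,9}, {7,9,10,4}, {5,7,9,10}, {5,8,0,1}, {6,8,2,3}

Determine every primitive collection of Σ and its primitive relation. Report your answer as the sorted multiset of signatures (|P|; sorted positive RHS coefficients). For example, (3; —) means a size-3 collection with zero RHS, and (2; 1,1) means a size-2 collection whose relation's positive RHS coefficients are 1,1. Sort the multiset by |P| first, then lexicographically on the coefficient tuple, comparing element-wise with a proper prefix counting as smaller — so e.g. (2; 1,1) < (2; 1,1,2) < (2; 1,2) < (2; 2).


Minimal non-faces — 23 found among 11 rays, 27 max cones:

  {0,7}:  v_{0} + v_{7} = 0  ⇒ sig = (2; —)
  {2,5}:  v_{2} + v_{5} = 0  ⇒ sig = (2; —)
  {0,4}:  v_{0} + v_{4} = v_{8}  ⇒ sig = (2; 1)
  {6,10}:  v_{6} + v_{10} = v_{4}  ⇒ sig = (2; 1)
  {7,8}:  v_{7} + v_{8} = v_{4}  ⇒ sig = (2; 1)
  {1,10}:  v_{1} + v_{10} = v_{5} + v_{7}  ⇒ sig = (2; 1,1)
  {3,5}:  v_{3} + v_{5} = v_{0} + v_{6}  ⇒ sig = (2; 1,1)
  {3,7}:  v_{3} + v_{7} = v_{2} + v_{6}  ⇒ sig = (2; 1,1)
  {3,10}:  v_{3} + v_{10} = v_{2} + v_{8}  ⇒ sig = (2; 1,1)
  {5,6}:  v_{5} + v_{6} = v_{1} + v_{8}  ⇒ sig = (2; 1,1)
  {6,9}:  v_{6} + v_{9} = v_{0} + v_{2}  ⇒ sig = (2; 1,1)
  {0,10}:  v_{0} + v_{10} = v_{4} + v_{5} + v_{9}  ⇒ sig = (2; 1,1,1)
  {2,10}:  v_{2} + v_{10} = v_{4} + v_{7} + v_{9}  ⇒ sig = (2; 1,1,1)
  {3,4}:  v_{3} + v_{4} = v_{2} + v_{6} + v_{8}  ⇒ sig = (2; 1,1,1)
  {6,7}:  v_{6} + v_{7} = v_{1} + v_{2} + v_{4}  ⇒ sig = (2; 1,1,1)
  {8,10}:  v_{8} + v_{10} = 2·v_{4} + v_{5} + v_{9}  ⇒ sig = (2; 1,1,2)
  {3,9}:  v_{3} + v_{9} = 2·v_{0} + 2·v_{2}  ⇒ sig = (2; 2,2)
  {1,4,9}:  v_{1} + v_{4} + v_{9} = 0  ⇒ sig = (3; —)
  {0,2,6}:  v_{0} + v_{2} + v_{6} = v_{3}  ⇒ sig = (3; 1)
  {1,2,8}:  v_{1} + v_{2} + v_{8} = v_{6}  ⇒ sig = (3; 1)
  {1,8,9}:  v_{1} + v_{8} + v_{9} = v_{0}  ⇒ sig = (3; 1)
  {1,3,8}:  v_{1} + v_{3} + v_{8} = v_{0} + 2·v_{6}  ⇒ sig = (3; 1,2)
  {4,5,7,9}:  v_{4} + v_{5} + v_{7} + v_{9} = v_{10}  ⇒ sig = (4; 1)

Signatures (|P|; sorted positive RHS coefficients), sorted:
    |P|=2: 17 collections, coeffs (), (), (1), (1), (1), (1,1), (1,1), (1,1), (1,1), (1,1), (1,1), (1,1,1), (1,1,1), (1,1,1), (1,1,1), (1,1,2), (2,2)
    |P|=3: 5 collections, coeffs (), (1), (1), (1), (1,2)
    |P|=4: 1 collection, coeffs (1)


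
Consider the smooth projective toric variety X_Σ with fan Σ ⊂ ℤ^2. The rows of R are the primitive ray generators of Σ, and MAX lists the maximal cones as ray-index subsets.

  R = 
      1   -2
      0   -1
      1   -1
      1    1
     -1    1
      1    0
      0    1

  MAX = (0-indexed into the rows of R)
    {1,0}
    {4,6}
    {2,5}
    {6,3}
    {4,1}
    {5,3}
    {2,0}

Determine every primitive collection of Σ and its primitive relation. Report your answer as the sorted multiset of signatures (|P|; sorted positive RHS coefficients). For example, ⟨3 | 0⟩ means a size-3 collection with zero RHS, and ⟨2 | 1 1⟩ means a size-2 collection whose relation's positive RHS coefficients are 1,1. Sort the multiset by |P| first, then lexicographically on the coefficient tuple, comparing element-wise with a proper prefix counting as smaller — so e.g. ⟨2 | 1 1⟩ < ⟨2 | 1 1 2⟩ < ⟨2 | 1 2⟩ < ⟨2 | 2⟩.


|primitive collections| = 14. Relations:

  • {1,6}:  v_{1} + v_{6} = 0  ⟹  sig = ⟨2 | 0⟩
  • {2,4}:  v_{2} + v_{4} = 0  ⟹  sig = ⟨2 | 0⟩
  • {0,4}:  v_{0} + v_{4} = v_{1}  ⟹  sig = ⟨2 | 1⟩
  • {0,6}:  v_{0} + v_{6} = v_{2}  ⟹  sig = ⟨2 | 1⟩
  • {1,2}:  v_{1} + v_{2} = v_{0}  ⟹  sig = ⟨2 | 1⟩
  • {1,3}:  v_{1} + v_{3} = v_{5}  ⟹  sig = ⟨2 | 1⟩
  • {1,5}:  v_{1} + v_{5} = v_{2}  ⟹  sig = ⟨2 | 1⟩
  • {2,6}:  v_{2} + v_{6} = v_{5}  ⟹  sig = ⟨2 | 1⟩
  • {4,5}:  v_{4} + v_{5} = v_{6}  ⟹  sig = ⟨2 | 1⟩
  • {5,6}:  v_{5} + v_{6} = v_{3}  ⟹  sig = ⟨2 | 1⟩
  • {0,3}:  v_{0} + v_{3} = v_{2} + v_{5}  ⟹  sig = ⟨2 | 1 1⟩
  • {0,5}:  v_{0} + v_{5} = 2·v_{2}  ⟹  sig = ⟨2 | 2⟩
  • {2,3}:  v_{2} + v_{3} = 2·v_{5}  ⟹  sig = ⟨2 | 2⟩
  • {3,4}:  v_{3} + v_{4} = 2·v_{6}  ⟹  sig = ⟨2 | 2⟩

Signatures (|P|; sorted positive RHS coefficients), sorted:
    |P|=2: 14 collections, coeffs (), (), (1), (1), (1), (1), (1), (1), (1), (1), (1,1), (2), (2), (2)


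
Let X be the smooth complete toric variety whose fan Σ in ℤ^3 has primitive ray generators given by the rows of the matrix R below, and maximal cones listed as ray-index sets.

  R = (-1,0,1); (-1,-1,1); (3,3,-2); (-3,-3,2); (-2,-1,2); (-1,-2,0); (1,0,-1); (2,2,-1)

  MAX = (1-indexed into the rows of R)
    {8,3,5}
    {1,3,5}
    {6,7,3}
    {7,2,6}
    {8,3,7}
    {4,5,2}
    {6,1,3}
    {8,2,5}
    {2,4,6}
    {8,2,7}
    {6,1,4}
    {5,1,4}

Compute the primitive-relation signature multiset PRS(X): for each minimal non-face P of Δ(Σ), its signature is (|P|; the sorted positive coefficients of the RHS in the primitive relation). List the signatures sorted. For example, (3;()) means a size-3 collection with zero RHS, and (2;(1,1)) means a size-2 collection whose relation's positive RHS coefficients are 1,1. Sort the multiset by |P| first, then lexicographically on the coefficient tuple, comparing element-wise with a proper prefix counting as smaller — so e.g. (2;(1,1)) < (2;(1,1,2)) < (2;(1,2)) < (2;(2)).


Δ(Σ) — 8 vertices, 10 min non-faces:

  P={1,7}:  v_{1} + v_{7} = 0  →  sig = (2;())
  P={3,4}:  v_{3} + v_{4} = 0  →  sig = (2;())
  P={1,2}:  v_{1} + v_{2} = v_{5}  →  sig = (2;(1))
  P={2,3}:  v_{2} + v_{3} = v_{8}  →  sig = (2;(1))
  P={4,8}:  v_{4} + v_{8} = v_{2}  →  sig = (2;(1))
  P={5,6}:  v_{5} + v_{6} = v_{4}  →  sig = (2;(1))
  P={5,7}:  v_{5} + v_{7} = v_{2}  →  sig = (2;(1))
  P={6,8}:  v_{6} + v_{8} = v_{7}  →  sig = (2;(1))
  P={1,8}:  v_{1} + v_{8} = v_{3} + v_{5}  →  sig = (2;(1,1))
  P={4,7}:  v_{4} + v_{7} = v_{2} + v_{6}  →  sig = (2;(1,1))

Signatures (|P|; sorted positive RHS coefficients), sorted:
    |P|=2: 10 collections, coeffs (), (), (1), (1), (1), (1), (1), (1), (1,1), (1,1)


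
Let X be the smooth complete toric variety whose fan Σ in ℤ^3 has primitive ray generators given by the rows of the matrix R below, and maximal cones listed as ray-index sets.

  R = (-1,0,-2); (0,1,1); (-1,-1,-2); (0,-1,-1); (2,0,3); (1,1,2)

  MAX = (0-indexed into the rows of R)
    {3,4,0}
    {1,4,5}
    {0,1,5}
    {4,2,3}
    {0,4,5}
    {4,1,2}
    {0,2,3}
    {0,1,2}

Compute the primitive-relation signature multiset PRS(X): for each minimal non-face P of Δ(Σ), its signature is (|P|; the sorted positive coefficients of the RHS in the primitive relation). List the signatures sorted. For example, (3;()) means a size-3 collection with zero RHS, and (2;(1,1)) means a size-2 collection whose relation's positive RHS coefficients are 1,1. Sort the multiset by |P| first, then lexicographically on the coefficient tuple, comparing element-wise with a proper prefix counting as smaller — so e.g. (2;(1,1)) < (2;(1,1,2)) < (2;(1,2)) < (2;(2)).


5 collections generate NE(X_Σ); each relation:

  P={1,3}:  v_{1} + v_{3} = 0  so sig = (2;())
  P={2,5}:  v_{2} + v_{5} = 0  so sig = (2;())
  P={3,5}:  v_{3} + v_{5} = v_{0} + v_{4}  so sig = (2;(1,1))
  P={0,1,4}:  v_{0} + v_{1} + v_{4} = v_{5}  so sig = (3;(1))
  P={0,2,4}:  v_{0} + v_{2} + v_{4} = v_{3}  so sig = (3;(1))

Signatures (|P|; sorted positive RHS coefficients), sorted:
    |P|=2: 3 collections, coeffs (), (), (1,1)
    |P|=3: 2 collections, coeffs (1), (1)


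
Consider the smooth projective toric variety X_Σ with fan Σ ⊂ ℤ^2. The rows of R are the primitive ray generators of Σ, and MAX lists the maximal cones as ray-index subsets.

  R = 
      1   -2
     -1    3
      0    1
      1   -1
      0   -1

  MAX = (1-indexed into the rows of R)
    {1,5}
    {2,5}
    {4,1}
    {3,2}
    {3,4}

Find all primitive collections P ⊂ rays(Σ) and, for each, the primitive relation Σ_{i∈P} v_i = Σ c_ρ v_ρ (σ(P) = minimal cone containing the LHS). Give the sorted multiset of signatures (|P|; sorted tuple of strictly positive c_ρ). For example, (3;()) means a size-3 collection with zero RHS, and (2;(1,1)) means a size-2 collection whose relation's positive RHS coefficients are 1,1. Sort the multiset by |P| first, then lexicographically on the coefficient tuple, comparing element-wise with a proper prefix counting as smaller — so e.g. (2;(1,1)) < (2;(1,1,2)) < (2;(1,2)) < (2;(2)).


5 collections generate NE(X_Σ); each relation:

  {3,5}:  v_{3} + v_{5} = 0  →  sig = (2;())
  {1,2}:  v_{1} + v_{2} = v_{3}  →  sig = (2;(1))
  {1,3}:  v_{1} + v_{3} = v_{4}  →  sig = (2;(1))
  {4,5}:  v_{4} + v_{5} = v_{1}  →  sig = (2;(1))
  {2,4}:  v_{2} + v_{4} = 2·v_{3}  →  sig = (2;(2))

Signatures (|P|; sorted positive RHS coefficients), sorted:
{ (2;()),  (2;(1)) ×3,  (2;(2)) }


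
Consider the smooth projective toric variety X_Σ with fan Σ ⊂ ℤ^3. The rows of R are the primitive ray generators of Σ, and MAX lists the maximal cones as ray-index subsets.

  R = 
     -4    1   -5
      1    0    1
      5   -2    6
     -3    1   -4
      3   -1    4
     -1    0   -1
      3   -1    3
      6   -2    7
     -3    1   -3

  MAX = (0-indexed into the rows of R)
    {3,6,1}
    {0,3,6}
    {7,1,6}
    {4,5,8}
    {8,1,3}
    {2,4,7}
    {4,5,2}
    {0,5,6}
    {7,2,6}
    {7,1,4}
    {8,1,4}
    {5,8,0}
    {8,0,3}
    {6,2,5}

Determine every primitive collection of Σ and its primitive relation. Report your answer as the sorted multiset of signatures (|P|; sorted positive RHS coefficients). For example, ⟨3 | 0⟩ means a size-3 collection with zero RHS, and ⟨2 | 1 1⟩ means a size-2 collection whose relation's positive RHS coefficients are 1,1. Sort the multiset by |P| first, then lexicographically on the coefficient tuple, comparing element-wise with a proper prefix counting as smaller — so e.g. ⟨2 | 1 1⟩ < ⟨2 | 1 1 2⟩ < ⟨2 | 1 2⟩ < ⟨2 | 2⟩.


Σ has 15 primitive collections:

  P={1,5}:  v_{1} + v_{5} = 0 — sig = ⟨2 | 0⟩
  P={3,4}:  v_{3} + v_{4} = 0 — sig = ⟨2 | 0⟩
  P={6,8}:  v_{6} + v_{8} = 0 — sig = ⟨2 | 0⟩
  P={0,1}:  v_{0} + v_{1} = v_{3} — sig = ⟨2 | 1⟩
  P={0,4}:  v_{0} + v_{4} = v_{5} — sig = ⟨2 | 1⟩
  P={1,2}:  v_{1} + v_{2} = v_{7} — sig = ⟨2 | 1⟩
  P={3,5}:  v_{3} + v_{5} = v_{0} — sig = ⟨2 | 1⟩
  P={3,7}:  v_{3} + v_{7} = v_{6} — sig = ⟨2 | 1⟩
  P={4,6}:  v_{4} + v_{6} = v_{7} — sig = ⟨2 | 1⟩
  P={5,7}:  v_{5} + v_{7} = v_{2} — sig = ⟨2 | 1⟩
  P={7,8}:  v_{7} + v_{8} = v_{4} — sig = ⟨2 | 1⟩
  P={0,7}:  v_{0} + v_{7} = v_{5} + v_{6} — sig = ⟨2 | 1 1⟩
  P={2,3}:  v_{2} + v_{3} = v_{5} + v_{6} — sig = ⟨2 | 1 1⟩
  P={2,8}:  v_{2} + v_{8} = v_{4} + v_{5} — sig = ⟨2 | 1 1⟩
  P={0,2}:  v_{0} + v_{2} = 2·v_{5} + v_{6} — sig = ⟨2 | 1 2⟩

Sorted signature multiset PRS(X):
{ ⟨2 | 0⟩ ×3,  ⟨2 | 1⟩ ×8,  ⟨2 | 1 1⟩ ×3,  ⟨2 | 1 2⟩ }


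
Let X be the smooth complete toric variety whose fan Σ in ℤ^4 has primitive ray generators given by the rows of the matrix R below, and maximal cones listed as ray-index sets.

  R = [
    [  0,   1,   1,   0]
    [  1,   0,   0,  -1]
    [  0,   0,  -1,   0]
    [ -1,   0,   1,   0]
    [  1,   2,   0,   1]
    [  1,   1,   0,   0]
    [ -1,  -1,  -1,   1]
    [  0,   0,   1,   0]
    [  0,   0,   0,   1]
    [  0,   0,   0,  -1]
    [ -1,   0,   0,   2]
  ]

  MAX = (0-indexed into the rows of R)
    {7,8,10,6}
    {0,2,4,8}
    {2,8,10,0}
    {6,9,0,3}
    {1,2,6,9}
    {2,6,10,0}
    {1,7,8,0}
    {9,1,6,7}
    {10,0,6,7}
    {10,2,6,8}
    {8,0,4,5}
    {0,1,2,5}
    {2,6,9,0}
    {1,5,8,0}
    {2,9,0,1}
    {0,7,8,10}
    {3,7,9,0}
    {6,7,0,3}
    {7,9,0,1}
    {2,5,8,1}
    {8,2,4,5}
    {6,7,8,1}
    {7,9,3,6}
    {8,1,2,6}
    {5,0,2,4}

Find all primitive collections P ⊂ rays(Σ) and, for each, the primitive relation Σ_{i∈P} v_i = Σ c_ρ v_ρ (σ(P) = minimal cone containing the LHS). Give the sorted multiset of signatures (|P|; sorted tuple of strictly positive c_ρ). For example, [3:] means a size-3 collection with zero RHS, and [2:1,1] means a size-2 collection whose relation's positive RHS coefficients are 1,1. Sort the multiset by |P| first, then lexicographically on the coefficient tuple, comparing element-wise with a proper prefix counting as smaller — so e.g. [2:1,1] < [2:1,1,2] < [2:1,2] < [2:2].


The 24 primitive collections of Σ (r=11, n=4):

  P={2,7}:  v_{2} + v_{7} = 0  so sig = [2:]
  P={8,9}:  v_{8} + v_{9} = 0  so sig = [2:]
  P={1,10}:  v_{1} + v_{10} = v_{8}  so sig = [2:1]
  P={3,5}:  v_{3} + v_{5} = v_{0}  so sig = [2:1]
  P={1,3}:  v_{1} + v_{3} = v_{7} + v_{9}  so sig = [2:1,1]
  P={5,6}:  v_{5} + v_{6} = v_{2} + v_{8}  so sig = [2:1,1]
  P={9,10}:  v_{9} + v_{10} = v_{0} + v_{6}  so sig = [2:1,1]
  P={2,3}:  v_{2} + v_{3} = v_{0} + v_{6} + v_{9}  so sig = [2:1,1,1]
  P={3,8}:  v_{3} + v_{8} = v_{0} + v_{6} + v_{7}  so sig = [2:1,1,1]
  P={4,7}:  v_{4} + v_{7} = v_{0} + v_{5} + v_{8}  so sig = [2:1,1,1]
  P={4,9}:  v_{4} + v_{9} = v_{0} + v_{2} + v_{5}  so sig = [2:1,1,1]
  P={5,7}:  v_{5} + v_{7} = v_{0} + v_{1} + v_{8}  so sig = [2:1,1,1]
  P={5,9}:  v_{5} + v_{9} = v_{0} + v_{1} + v_{2}  so sig = [2:1,1,1]
  P={3,4}:  v_{3} + v_{4} = 2·v_{0} + v_{2} + v_{8}  so sig = [2:1,1,2]
  P={5,10}:  v_{5} + v_{10} = v_{0} + v_{2} + 2·v_{8}  so sig = [2:1,1,2]
  P={3,10}:  v_{3} + v_{10} = 2·v_{0} + 2·v_{6} + v_{7}  so sig = [2:1,2,2]
  P={4,6}:  v_{4} + v_{6} = v_{0} + 2·v_{2} + 2·v_{8}  so sig = [2:1,2,2]
  P={1,4}:  v_{1} + v_{4} = 2·v_{5}  so sig = [2:2]
  P={4,10}:  v_{4} + v_{10} = 2·v_{0} + 2·v_{2} + 3·v_{8}  so sig = [2:2,2,3]
  P={0,1,6}:  v_{0} + v_{1} + v_{6} = 0  so sig = [3:]
  P={0,6,8}:  v_{0} + v_{6} + v_{8} = v_{10}  so sig = [3:1]
  P={0,1,2,8}:  v_{0} + v_{1} + v_{2} + v_{8} = v_{5}  so sig = [4:1]
  P={0,2,5,8}:  v_{0} + v_{2} + v_{5} + v_{8} = v_{4}  so sig = [4:1]
  P={0,6,7,9}:  v_{0} + v_{6} + v_{7} + v_{9} = v_{3}  so sig = [4:1]

Signatures (|P|; sorted positive RHS coefficients), sorted:
    |P|=2: 19 collections, coeffs (), (), (1), (1), (1,1), (1,1), (1,1), (1,1,1), (1,1,1), (1,1,1), (1,1,1), (1,1,1), (1,1,1), (1,1,2), (1,1,2), (1,2,2), (1,2,2), (2), (2,2,3)
    |P|=3: 2 collections, coeffs (), (1)
    |P|=4: 3 collections, coeffs (1), (1), (1)


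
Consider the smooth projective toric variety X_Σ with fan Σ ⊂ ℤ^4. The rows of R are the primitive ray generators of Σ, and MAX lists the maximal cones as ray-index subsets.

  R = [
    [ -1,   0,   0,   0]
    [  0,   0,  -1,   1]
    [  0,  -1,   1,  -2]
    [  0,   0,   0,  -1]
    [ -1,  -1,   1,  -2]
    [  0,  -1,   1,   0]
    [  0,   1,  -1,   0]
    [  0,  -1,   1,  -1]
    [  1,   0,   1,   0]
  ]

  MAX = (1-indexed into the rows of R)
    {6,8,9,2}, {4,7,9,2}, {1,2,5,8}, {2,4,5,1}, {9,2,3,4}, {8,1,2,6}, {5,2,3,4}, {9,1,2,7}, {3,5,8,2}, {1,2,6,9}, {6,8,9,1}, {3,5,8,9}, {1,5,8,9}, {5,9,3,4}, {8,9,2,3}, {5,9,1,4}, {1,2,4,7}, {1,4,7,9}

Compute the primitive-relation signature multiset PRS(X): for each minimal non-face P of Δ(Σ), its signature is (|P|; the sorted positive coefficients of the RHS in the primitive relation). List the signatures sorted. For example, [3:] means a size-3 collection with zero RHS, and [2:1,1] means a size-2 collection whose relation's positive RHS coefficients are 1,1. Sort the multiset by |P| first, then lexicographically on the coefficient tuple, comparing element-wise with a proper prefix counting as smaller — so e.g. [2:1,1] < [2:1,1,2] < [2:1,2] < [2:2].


Δ(Σ) — 9 vertices, 12 min non-faces:

  {6,7}:  v_{6} + v_{7} = 0 ; sig = [2:]
  {1,3}:  v_{1} + v_{3} = v_{5} ; sig = [2:1]
  {4,6}:  v_{4} + v_{6} = v_{8} ; sig = [2:1]
  {4,8}:  v_{4} + v_{8} = v_{3} ; sig = [2:1]
  {7,8}:  v_{7} + v_{8} = v_{4} ; sig = [2:1]
  {5,6}:  v_{5} + v_{6} = v_{1} + 2·v_{8} ; sig = [2:1,2]
  {5,7}:  v_{5} + v_{7} = v_{1} + 2·v_{4} ; sig = [2:1,2]
  {3,6}:  v_{3} + v_{6} = 2·v_{8} ; sig = [2:2]
  {3,7}:  v_{3} + v_{7} = 2·v_{4} ; sig = [2:2]
  {2,5,9}:  v_{2} + v_{5} + v_{9} = v_{8} ; sig = [3:1]
  {1,2,4,9}:  v_{1} + v_{2} + v_{4} + v_{9} = 0 ; sig = [4:]
  {1,2,8,9}:  v_{1} + v_{2} + v_{8} + v_{9} = v_{6} ; sig = [4:1]

Sorted signature multiset PRS(X):
[[2:], [2:1], [2:1], [2:1], [2:1], [2:1,2], [2:1,2], [2:2], [2:2], [3:1], [4:], [4:1]]


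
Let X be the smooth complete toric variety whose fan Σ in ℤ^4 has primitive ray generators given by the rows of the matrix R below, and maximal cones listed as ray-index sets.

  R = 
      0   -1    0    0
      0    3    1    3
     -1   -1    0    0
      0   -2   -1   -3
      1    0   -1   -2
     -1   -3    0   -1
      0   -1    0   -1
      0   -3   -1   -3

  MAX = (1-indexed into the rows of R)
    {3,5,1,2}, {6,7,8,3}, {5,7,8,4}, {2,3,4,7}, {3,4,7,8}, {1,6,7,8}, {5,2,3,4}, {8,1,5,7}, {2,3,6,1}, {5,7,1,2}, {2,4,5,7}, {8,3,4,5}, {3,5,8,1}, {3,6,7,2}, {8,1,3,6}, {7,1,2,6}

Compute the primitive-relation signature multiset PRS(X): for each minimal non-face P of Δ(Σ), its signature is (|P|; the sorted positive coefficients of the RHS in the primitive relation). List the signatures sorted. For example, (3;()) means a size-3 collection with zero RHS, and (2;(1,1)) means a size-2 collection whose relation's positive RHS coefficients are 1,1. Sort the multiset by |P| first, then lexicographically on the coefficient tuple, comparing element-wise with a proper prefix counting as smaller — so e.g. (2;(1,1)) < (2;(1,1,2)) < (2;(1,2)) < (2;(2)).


The 6 primitive collections of Σ (r=8, n=4):

  P={2,8}:  v_{2} + v_{8} = 0  ⇒ sig = (2;())
  P={1,4}:  v_{1} + v_{4} = v_{8}  ⇒ sig = (2;(1))
  P={5,6}:  v_{5} + v_{6} = v_{8}  ⇒ sig = (2;(1))
  P={4,6}:  v_{4} + v_{6} = v_{3} + v_{7} + v_{8}  ⇒ sig = (2;(1,1,1))
  P={1,3,7}:  v_{1} + v_{3} + v_{7} = v_{6}  ⇒ sig = (3;(1))
  P={3,5,7}:  v_{3} + v_{5} + v_{7} = v_{4}  ⇒ sig = (3;(1))

Hence PRS(X_Σ) =
{ (2;()),  (2;(1)) ×2,  (2;(1,1,1)),  (3;(1)) ×2 }


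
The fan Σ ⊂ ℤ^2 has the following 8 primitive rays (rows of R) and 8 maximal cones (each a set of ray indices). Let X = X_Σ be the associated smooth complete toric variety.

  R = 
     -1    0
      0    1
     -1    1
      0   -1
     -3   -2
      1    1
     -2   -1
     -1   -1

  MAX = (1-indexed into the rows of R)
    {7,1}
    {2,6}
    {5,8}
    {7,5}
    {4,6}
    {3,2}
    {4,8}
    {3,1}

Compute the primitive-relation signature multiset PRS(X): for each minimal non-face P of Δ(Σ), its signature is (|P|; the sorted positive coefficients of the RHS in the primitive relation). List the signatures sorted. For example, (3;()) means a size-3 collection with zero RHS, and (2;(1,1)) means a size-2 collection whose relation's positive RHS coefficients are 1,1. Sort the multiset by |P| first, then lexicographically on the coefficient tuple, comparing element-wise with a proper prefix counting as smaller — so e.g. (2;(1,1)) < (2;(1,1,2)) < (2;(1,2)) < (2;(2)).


20 collections generate NE(X_Σ); each relation:

  P={2,4}:  v_{2} + v_{4} = 0 — sig = (2;())
  P={6,8}:  v_{6} + v_{8} = 0 — sig = (2;())
  P={1,2}:  v_{1} + v_{2} = v_{3} — sig = (2;(1))
  P={1,4}:  v_{1} + v_{4} = v_{8} — sig = (2;(1))
  P={1,6}:  v_{1} + v_{6} = v_{2} — sig = (2;(1))
  P={1,8}:  v_{1} + v_{8} = v_{7} — sig = (2;(1))
  P={2,8}:  v_{2} + v_{8} = v_{1} — sig = (2;(1))
  P={3,4}:  v_{3} + v_{4} = v_{1} — sig = (2;(1))
  P={5,6}:  v_{5} + v_{6} = v_{7} — sig = (2;(1))
  P={6,7}:  v_{6} + v_{7} = v_{1} — sig = (2;(1))
  P={7,8}:  v_{7} + v_{8} = v_{5} — sig = (2;(1))
  P={2,5}:  v_{2} + v_{5} = v_{1} + v_{7} — sig = (2;(1,1))
  P={3,5}:  v_{3} + v_{5} = 2·v_{1} + v_{7} — sig = (2;(1,2))
  P={1,5}:  v_{1} + v_{5} = 2·v_{7} — sig = (2;(2))
  P={2,7}:  v_{2} + v_{7} = 2·v_{1} — sig = (2;(2))
  P={3,6}:  v_{3} + v_{6} = 2·v_{2} — sig = (2;(2))
  P={3,8}:  v_{3} + v_{8} = 2·v_{1} — sig = (2;(2))
  P={4,7}:  v_{4} + v_{7} = 2·v_{8} — sig = (2;(2))
  P={3,7}:  v_{3} + v_{7} = 3·v_{1} — sig = (2;(3))
  P={4,5}:  v_{4} + v_{5} = 3·v_{8} — sig = (2;(3))

Signatures (|P|; sorted positive RHS coefficients), sorted:
    (2;())
    (2;())
    (2;(1))
    (2;(1))
    (2;(1))
    (2;(1))
    (2;(1))
    (2;(1))
    (2;(1))
    (2;(1))
    (2;(1))
    (2;(1,1))
    (2;(1,2))
    (2;(2))
    (2;(2))
    (2;(2))
    (2;(2))
    (2;(2))
    (2;(3))
    (2;(3))


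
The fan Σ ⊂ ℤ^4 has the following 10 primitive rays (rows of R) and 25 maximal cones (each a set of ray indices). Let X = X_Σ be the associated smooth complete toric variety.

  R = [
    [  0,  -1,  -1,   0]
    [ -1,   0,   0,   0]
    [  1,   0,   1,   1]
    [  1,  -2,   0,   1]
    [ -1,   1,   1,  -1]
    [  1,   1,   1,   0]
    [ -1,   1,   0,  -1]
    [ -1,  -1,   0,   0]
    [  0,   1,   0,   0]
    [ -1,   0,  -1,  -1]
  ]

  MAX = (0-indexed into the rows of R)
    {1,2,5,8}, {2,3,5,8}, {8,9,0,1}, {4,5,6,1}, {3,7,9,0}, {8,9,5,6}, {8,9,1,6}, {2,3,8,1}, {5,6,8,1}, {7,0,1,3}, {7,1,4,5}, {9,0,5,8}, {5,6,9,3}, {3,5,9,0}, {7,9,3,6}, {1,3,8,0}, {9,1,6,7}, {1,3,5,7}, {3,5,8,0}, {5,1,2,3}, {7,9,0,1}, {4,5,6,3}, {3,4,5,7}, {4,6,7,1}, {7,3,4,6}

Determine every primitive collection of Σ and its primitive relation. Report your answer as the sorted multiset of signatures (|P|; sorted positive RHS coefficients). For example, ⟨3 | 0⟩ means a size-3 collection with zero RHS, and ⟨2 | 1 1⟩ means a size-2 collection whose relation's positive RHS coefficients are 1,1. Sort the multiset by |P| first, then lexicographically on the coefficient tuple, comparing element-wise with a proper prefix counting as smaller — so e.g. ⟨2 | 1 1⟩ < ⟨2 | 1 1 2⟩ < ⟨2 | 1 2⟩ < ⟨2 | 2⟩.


21 collections generate NE(X_Σ); each relation:

  {2,9}:  v_{2} + v_{9} = 0  →  sig = ⟨2 | 0⟩
  {0,6}:  v_{0} + v_{6} = v_{9}  →  sig = ⟨2 | 1⟩
  {7,8}:  v_{7} + v_{8} = v_{1}  →  sig = ⟨2 | 1⟩
  {0,2}:  v_{0} + v_{2} = v_{3} + v_{8}  →  sig = ⟨2 | 1 1⟩
  {2,6}:  v_{2} + v_{6} = v_{1} + v_{5}  →  sig = ⟨2 | 1 1⟩
  {4,8}:  v_{4} + v_{8} = v_{1} + v_{5} + v_{6}  →  sig = ⟨2 | 1 1 1⟩
  {2,4}:  v_{2} + v_{4} = v_{1} + 2·v_{5} + v_{7}  →  sig = ⟨2 | 1 1 2⟩
  {2,7}:  v_{2} + v_{7} = 2·v_{1} + v_{3} + v_{5}  →  sig = ⟨2 | 1 1 2⟩
  {0,4}:  v_{0} + v_{4} = v_{3} + 2·v_{6}  →  sig = ⟨2 | 1 2⟩
  {4,9}:  v_{4} + v_{9} = v_{3} + 3·v_{6}  →  sig = ⟨2 | 1 3⟩
  {0,1,5}:  v_{0} + v_{1} + v_{5} = 0  →  sig = ⟨3 | 0⟩
  {3,6,8}:  v_{3} + v_{6} + v_{8} = 0  →  sig = ⟨3 | 0⟩
  {1,3,6}:  v_{1} + v_{3} + v_{6} = v_{7}  →  sig = ⟨3 | 1⟩
  {1,5,9}:  v_{1} + v_{5} + v_{9} = v_{6}  →  sig = ⟨3 | 1⟩
  {3,8,9}:  v_{3} + v_{8} + v_{9} = v_{0}  →  sig = ⟨3 | 1⟩
  {5,6,7}:  v_{5} + v_{6} + v_{7} = v_{4}  →  sig = ⟨3 | 1⟩
  {0,5,7}:  v_{0} + v_{5} + v_{7} = v_{3} + v_{6}  →  sig = ⟨3 | 1 1⟩
  {1,3,9}:  v_{1} + v_{3} + v_{9} = v_{0} + v_{7}  →  sig = ⟨3 | 1 1⟩
  {1,3,4}:  v_{1} + v_{3} + v_{4} = v_{5} + 2·v_{7}  →  sig = ⟨3 | 1 2⟩
  {5,7,9}:  v_{5} + v_{7} + v_{9} = v_{3} + 2·v_{6}  →  sig = ⟨3 | 1 2⟩
  {1,3,5,8}:  v_{1} + v_{3} + v_{5} + v_{8} = v_{2}  →  sig = ⟨4 | 1⟩

so the primitive-relation signature multiset is
    ⟨2 | 0⟩
    ⟨2 | 1⟩
    ⟨2 | 1⟩
    ⟨2 | 1 1⟩
    ⟨2 | 1 1⟩
    ⟨2 | 1 1 1⟩
    ⟨2 | 1 1 2⟩
    ⟨2 | 1 1 2⟩
    ⟨2 | 1 2⟩
    ⟨2 | 1 3⟩
    ⟨3 | 0⟩
    ⟨3 | 0⟩
    ⟨3 | 1⟩
    ⟨3 | 1⟩
    ⟨3 | 1⟩
    ⟨3 | 1⟩
    ⟨3 | 1 1⟩
    ⟨3 | 1 1⟩
    ⟨3 | 1 2⟩
    ⟨3 | 1 2⟩
    ⟨4 | 1⟩


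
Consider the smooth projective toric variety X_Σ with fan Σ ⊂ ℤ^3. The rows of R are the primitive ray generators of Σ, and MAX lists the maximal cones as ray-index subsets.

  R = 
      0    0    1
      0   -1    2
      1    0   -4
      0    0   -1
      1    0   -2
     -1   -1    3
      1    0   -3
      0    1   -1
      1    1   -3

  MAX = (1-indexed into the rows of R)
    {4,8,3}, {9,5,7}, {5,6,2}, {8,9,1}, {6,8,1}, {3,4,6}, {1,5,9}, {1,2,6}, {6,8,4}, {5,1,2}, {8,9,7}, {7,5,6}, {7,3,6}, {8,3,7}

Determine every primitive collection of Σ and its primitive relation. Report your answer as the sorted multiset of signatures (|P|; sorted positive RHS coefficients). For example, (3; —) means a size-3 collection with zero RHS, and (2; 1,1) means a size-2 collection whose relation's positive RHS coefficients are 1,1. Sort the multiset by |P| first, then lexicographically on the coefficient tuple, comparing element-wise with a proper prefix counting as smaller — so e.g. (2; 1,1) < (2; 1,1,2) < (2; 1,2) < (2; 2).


|primitive collections| = 18. Relations:

  • {1,4}:  v_{1} + v_{4} = 0  ⟹  sig = (2; —)
  • {6,9}:  v_{6} + v_{9} = 0  ⟹  sig = (2; —)
  • {1,3}:  v_{1} + v_{3} = v_{7}  ⟹  sig = (2; 1)
  • {1,7}:  v_{1} + v_{7} = v_{5}  ⟹  sig = (2; 1)
  • {2,8}:  v_{2} + v_{8} = v_{1}  ⟹  sig = (2; 1)
  • {4,5}:  v_{4} + v_{5} = v_{7}  ⟹  sig = (2; 1)
  • {4,7}:  v_{4} + v_{7} = v_{3}  ⟹  sig = (2; 1)
  • {5,8}:  v_{5} + v_{8} = v_{9}  ⟹  sig = (2; 1)
  • {2,4}:  v_{2} + v_{4} = v_{5} + v_{6}  ⟹  sig = (2; 1,1)
  • {2,9}:  v_{2} + v_{9} = v_{1} + v_{5}  ⟹  sig = (2; 1,1)
  • {4,9}:  v_{4} + v_{9} = v_{7} + v_{8}  ⟹  sig = (2; 1,1)
  • {2,3}:  v_{2} + v_{3} = v_{5} + v_{6} + v_{7}  ⟹  sig = (2; 1,1,1)
  • {2,7}:  v_{2} + v_{7} = 2·v_{5} + v_{6}  ⟹  sig = (2; 1,2)
  • {3,9}:  v_{3} + v_{9} = 2·v_{7} + v_{8}  ⟹  sig = (2; 1,2)
  • {3,5}:  v_{3} + v_{5} = 2·v_{7}  ⟹  sig = (2; 2)
  • {1,5,6}:  v_{1} + v_{5} + v_{6} = v_{2}  ⟹  sig = (3; 1)
  • {6,7,8}:  v_{6} + v_{7} + v_{8} = v_{4}  ⟹  sig = (3; 1)
  • {3,6,8}:  v_{3} + v_{6} + v_{8} = 2·v_{4}  ⟹  sig = (3; 2)

Hence PRS(X_Σ) =
    (2; —)
    (2; —)
    (2; 1)
    (2; 1)
    (2; 1)
    (2; 1)
    (2; 1)
    (2; 1)
    (2; 1,1)
    (2; 1,1)
    (2; 1,1)
    (2; 1,1,1)
    (2; 1,2)
    (2; 1,2)
    (2; 2)
    (3; 1)
    (3; 1)
    (3; 2)


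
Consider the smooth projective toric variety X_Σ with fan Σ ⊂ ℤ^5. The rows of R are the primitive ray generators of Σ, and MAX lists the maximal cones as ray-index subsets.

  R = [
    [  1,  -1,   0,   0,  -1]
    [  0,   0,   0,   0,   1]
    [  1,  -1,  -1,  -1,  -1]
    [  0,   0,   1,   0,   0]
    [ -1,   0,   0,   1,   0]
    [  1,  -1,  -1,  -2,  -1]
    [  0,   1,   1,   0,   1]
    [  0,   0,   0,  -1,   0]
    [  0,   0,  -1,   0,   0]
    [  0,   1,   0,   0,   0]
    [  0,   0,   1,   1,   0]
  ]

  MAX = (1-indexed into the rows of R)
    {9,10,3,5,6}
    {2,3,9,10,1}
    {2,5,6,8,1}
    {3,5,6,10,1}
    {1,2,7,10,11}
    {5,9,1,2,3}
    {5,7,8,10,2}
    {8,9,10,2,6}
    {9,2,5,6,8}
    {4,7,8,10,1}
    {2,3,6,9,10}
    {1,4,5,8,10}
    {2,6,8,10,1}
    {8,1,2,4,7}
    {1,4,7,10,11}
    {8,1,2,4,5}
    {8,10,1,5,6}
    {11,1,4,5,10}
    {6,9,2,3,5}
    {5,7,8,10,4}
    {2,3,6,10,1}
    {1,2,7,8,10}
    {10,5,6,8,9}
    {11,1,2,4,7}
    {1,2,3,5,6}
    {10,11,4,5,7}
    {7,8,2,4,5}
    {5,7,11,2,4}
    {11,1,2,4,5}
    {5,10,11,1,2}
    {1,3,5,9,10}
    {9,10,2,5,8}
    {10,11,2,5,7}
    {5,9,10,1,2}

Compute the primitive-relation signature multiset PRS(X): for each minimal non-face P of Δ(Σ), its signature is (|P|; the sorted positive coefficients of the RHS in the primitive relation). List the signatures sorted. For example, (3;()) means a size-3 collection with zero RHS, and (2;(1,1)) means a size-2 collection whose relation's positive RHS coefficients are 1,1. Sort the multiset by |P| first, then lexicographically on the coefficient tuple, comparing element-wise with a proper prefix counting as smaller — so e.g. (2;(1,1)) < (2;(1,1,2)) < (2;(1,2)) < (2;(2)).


|primitive collections| = 18. Relations:

  {4,9}:  v_{4} + v_{9} = 0  →  sig = (2;())
  {3,8}:  v_{3} + v_{8} = v_{6}  →  sig = (2;(1))
  {3,11}:  v_{3} + v_{11} = v_{1}  →  sig = (2;(1))
  {8,11}:  v_{8} + v_{11} = v_{4}  →  sig = (2;(1))
  {3,4}:  v_{3} + v_{4} = v_{1} + v_{8}  →  sig = (2;(1,1))
  {6,11}:  v_{6} + v_{11} = v_{1} + v_{8}  →  sig = (2;(1,1))
  {7,9}:  v_{7} + v_{9} = v_{2} + v_{10}  →  sig = (2;(1,1))
  {3,7}:  v_{3} + v_{7} = v_{1} + v_{2} + v_{8} + v_{10}  →  sig = (2;(1,1,1,1))
  {9,11}:  v_{9} + v_{11} = v_{1} + v_{2} + v_{5} + v_{10}  →  sig = (2;(1,1,1,1))
  {6,7}:  v_{6} + v_{7} = v_{1} + v_{2} + 2·v_{8} + v_{10}  →  sig = (2;(1,1,1,2))
  {4,6}:  v_{4} + v_{6} = v_{1} + 2·v_{8}  →  sig = (2;(1,2))
  {1,5,7}:  v_{1} + v_{5} + v_{7} = v_{11}  →  sig = (3;(1))
  {1,8,9}:  v_{1} + v_{8} + v_{9} = v_{3}  →  sig = (3;(1))
  {2,4,10}:  v_{2} + v_{4} + v_{10} = v_{7}  →  sig = (3;(1))
  {1,6,9}:  v_{1} + v_{6} + v_{9} = 2·v_{3}  →  sig = (3;(2))
  {2,3,5,10}:  v_{2} + v_{3} + v_{5} + v_{10} = v_{9}  →  sig = (4;(1))
  {2,5,6,10}:  v_{2} + v_{5} + v_{6} + v_{10} = v_{8} + v_{9}  →  sig = (4;(1,1))
  {1,2,5,8,10}:  v_{1} + v_{2} + v_{5} + v_{8} + v_{10} = 0  →  sig = (5;())

so the primitive-relation signature multiset is
    (2;())
    (2;(1))
    (2;(1))
    (2;(1))
    (2;(1,1))
    (2;(1,1))
    (2;(1,1))
    (2;(1,1,1,1))
    (2;(1,1,1,1))
    (2;(1,1,1,2))
    (2;(1,2))
    (3;(1))
    (3;(1))
    (3;(1))
    (3;(2))
    (4;(1))
    (4;(1,1))
    (5;())


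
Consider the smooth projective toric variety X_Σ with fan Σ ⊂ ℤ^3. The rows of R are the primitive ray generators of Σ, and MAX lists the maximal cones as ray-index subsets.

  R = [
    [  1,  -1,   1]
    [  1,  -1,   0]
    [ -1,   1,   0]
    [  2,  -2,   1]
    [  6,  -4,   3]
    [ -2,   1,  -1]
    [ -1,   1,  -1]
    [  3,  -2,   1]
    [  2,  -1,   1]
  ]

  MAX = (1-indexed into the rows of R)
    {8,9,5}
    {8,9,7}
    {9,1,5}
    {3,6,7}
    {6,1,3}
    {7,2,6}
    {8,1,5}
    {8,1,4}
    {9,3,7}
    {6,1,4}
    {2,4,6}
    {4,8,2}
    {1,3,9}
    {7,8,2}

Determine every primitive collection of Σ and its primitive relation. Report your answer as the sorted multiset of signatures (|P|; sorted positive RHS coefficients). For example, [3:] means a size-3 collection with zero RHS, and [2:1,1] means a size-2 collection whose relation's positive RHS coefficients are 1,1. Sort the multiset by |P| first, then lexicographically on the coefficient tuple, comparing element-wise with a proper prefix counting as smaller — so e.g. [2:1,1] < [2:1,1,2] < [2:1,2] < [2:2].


Δ(Σ) — 9 vertices, 16 min non-faces:

  P = {1,7}:  v_{1} + v_{7} = 0  →  sig = [2:]
  P = {2,3}:  v_{2} + v_{3} = 0  →  sig = [2:]
  P = {6,9}:  v_{6} + v_{9} = 0  →  sig = [2:]
  P = {1,2}:  v_{1} + v_{2} = v_{4}  →  sig = [2:1]
  P = {2,9}:  v_{2} + v_{9} = v_{8}  →  sig = [2:1]
  P = {3,4}:  v_{3} + v_{4} = v_{1}  →  sig = [2:1]
  P = {3,8}:  v_{3} + v_{8} = v_{9}  →  sig = [2:1]
  P = {4,7}:  v_{4} + v_{7} = v_{2}  →  sig = [2:1]
  P = {6,8}:  v_{6} + v_{8} = v_{2}  →  sig = [2:1]
  P = {4,9}:  v_{4} + v_{9} = v_{1} + v_{8}  →  sig = [2:1,1]
  P = {5,6}:  v_{5} + v_{6} = v_{1} + v_{8}  →  sig = [2:1,1]
  P = {5,7}:  v_{5} + v_{7} = v_{8} + v_{9}  →  sig = [2:1,1]
  P = {2,5}:  v_{2} + v_{5} = v_{1} + 2·v_{8}  →  sig = [2:1,2]
  P = {3,5}:  v_{3} + v_{5} = v_{1} + 2·v_{9}  →  sig = [2:1,2]
  P = {4,5}:  v_{4} + v_{5} = 2·v_{1} + 2·v_{8}  →  sig = [2:2,2]
  P = {1,8,9}:  v_{1} + v_{8} + v_{9} = v_{5}  →  sig = [3:1]

so the primitive-relation signature multiset is
[[2:], [2:], [2:], [2:1], [2:1], [2:1], [2:1], [2:1], [2:1], [2:1,1], [2:1,1], [2:1,1], [2:1,2], [2:1,2], [2:2,2], [3:1]]


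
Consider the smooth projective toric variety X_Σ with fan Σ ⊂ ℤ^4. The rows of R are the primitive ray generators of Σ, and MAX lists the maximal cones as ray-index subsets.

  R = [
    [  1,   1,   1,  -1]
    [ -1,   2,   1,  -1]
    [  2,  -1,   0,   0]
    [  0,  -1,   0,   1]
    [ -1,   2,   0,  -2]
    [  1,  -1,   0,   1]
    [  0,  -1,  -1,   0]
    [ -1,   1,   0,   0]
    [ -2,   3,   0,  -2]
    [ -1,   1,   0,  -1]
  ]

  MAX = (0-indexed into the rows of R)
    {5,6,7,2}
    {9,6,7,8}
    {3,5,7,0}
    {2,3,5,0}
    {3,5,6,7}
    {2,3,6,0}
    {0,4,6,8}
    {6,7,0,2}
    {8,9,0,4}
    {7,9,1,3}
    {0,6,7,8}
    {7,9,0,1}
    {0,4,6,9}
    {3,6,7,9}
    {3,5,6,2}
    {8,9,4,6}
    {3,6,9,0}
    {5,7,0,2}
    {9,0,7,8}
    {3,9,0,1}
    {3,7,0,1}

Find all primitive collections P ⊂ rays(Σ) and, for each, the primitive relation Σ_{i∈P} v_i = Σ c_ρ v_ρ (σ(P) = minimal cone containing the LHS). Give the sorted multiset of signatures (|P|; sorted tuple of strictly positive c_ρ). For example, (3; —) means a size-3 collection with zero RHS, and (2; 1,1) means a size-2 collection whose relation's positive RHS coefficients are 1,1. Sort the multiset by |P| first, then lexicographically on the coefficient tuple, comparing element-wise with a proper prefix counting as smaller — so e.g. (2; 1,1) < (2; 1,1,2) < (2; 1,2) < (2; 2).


Σ has 20 primitive collections:

  P = {5,9}:  v_{5} + v_{9} = 0  so sig = (2; —)
  P = {1,2}:  v_{1} + v_{2} = v_{0}  so sig = (2; 1)
  P = {1,6}:  v_{1} + v_{6} = v_{9}  so sig = (2; 1)
  P = {3,4}:  v_{3} + v_{4} = v_{9}  so sig = (2; 1)
  P = {4,7}:  v_{4} + v_{7} = v_{8}  so sig = (2; 1)
  P = {2,9}:  v_{2} + v_{9} = v_{0} + v_{6}  so sig = (2; 1,1)
  P = {3,8}:  v_{3} + v_{8} = v_{7} + v_{9}  so sig = (2; 1,1)
  P = {1,5}:  v_{1} + v_{5} = v_{0} + v_{3} + v_{7}  so sig = (2; 1,1,1)
  P = {4,5}:  v_{4} + v_{5} = v_{0} + v_{6} + v_{7}  so sig = (2; 1,1,1)
  P = {1,4}:  v_{1} + v_{4} = v_{0} + v_{7} + 2·v_{9}  so sig = (2; 1,1,2)
  P = {5,8}:  v_{5} + v_{8} = v_{0} + v_{6} + 2·v_{7}  so sig = (2; 1,1,2)
  P = {1,8}:  v_{1} + v_{8} = v_{0} + 2·v_{7} + 2·v_{9}  so sig = (2; 1,2,2)
  P = {2,4}:  v_{2} + v_{4} = 2·v_{0} + 2·v_{6} + v_{7}  so sig = (2; 1,2,2)
  P = {2,8}:  v_{2} + v_{8} = 2·v_{0} + 2·v_{6} + 2·v_{7}  so sig = (2; 2,2,2)
  P = {0,5,6}:  v_{0} + v_{5} + v_{6} = v_{2}  so sig = (3; 1)
  P = {2,3,7}:  v_{2} + v_{3} + v_{7} = v_{5}  so sig = (3; 1)
  P = {0,3,6,7}:  v_{0} + v_{3} + v_{6} + v_{7} = 0  so sig = (4; —)
  P = {0,3,7,9}:  v_{0} + v_{3} + v_{7} + v_{9} = v_{1}  so sig = (4; 1)
  P = {0,6,7,9}:  v_{0} + v_{6} + v_{7} + v_{9} = v_{4}  so sig = (4; 1)
  P = {0,6,8,9}:  v_{0} + v_{6} + v_{8} + v_{9} = 2·v_{4}  so sig = (4; 2)

Sorted signature multiset PRS(X):
    (2; —)
    (2; 1)
    (2; 1)
    (2; 1)
    (2; 1)
    (2; 1,1)
    (2; 1,1)
    (2; 1,1,1)
    (2; 1,1,1)
    (2; 1,1,2)
    (2; 1,1,2)
    (2; 1,2,2)
    (2; 1,2,2)
    (2; 2,2,2)
    (3; 1)
    (3; 1)
    (4; —)
    (4; 1)
    (4; 1)
    (4; 2)
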